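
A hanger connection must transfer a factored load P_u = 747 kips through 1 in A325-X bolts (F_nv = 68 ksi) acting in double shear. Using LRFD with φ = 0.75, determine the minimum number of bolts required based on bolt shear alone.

10 bolts

A_b = π·1²/4 = 0.7854 in².
Per-bolt design strength φR_n = 0.75 × 68 × 0.7854 × 2 = 80.11 kips.
n ≥ 747 / 80.11 = 9.325 → use 10 bolts.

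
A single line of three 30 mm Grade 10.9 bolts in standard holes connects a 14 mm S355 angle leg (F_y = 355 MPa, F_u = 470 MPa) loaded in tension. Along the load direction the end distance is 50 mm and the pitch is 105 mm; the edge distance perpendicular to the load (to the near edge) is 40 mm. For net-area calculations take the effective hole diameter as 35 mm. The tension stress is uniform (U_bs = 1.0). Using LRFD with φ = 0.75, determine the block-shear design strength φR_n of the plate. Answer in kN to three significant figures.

622 kN

Shear plane L_v = 50 + 2·105 = 260 mm; A_gv = 260 × 14 = 3640 mm².
A_nv = (260 − 2.5·35) × 14 = 2415 mm².
A_nt = (40 − 0.5·35) × 14 = 315 mm².
0.6 F_u A_nv = 681 kN; 0.6 F_y A_gv = 775.3 kN → shear rupture governs the shear term.
R_n = 681 + 1.0 × 470 × 315 / 1000 = 829.1 kN.
Design strength φR_n = 0.75 × 829.1 = 622 kN.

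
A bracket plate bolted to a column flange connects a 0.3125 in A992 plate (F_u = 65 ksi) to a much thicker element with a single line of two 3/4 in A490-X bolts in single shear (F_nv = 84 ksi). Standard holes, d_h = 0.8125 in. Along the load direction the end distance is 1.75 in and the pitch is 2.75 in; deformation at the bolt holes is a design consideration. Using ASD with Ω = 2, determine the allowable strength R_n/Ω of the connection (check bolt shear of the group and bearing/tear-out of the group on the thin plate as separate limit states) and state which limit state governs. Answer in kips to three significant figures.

Bolt shear: A_b = π·0.75²/4 = 0.4418 in²; R_n = 84 × 0.4418 × 2 × 1 = 74.22 kips → 74.22 / 2 = 37.1 kips.
Bearing (1.2 l_c t F_u ≤ 2.4 d t F_u): upper limit = 2.4·0.75·0.3125·65 = 36.56 kips.
  Edge l_c = 1.75 − 0.8125/2 = 1.344 → r_n = 32.75 kips; interior l_c = 2.75 − 0.8125 = 1.938 → r_n = 36.56 kips.
  R_n,bearing = 1·32.75 + 1·36.56 = 69.32 kips → 69.32 / 2 = 34.7 kips.
Bearing governs: 34.7 kips.

34.7 kips (bearing governs)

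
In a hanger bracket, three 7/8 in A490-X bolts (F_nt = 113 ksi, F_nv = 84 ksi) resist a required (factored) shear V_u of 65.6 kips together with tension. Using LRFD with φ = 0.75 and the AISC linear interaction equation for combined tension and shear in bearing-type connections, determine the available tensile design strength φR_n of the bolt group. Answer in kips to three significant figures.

111 kips

A_b = π·0.875²/4 = 0.6013 in²; f_rv = 65.6 / (3 × 0.6013) = 36.36 ksi.
F'_nt = 1.3 F_nt − (F_nt / φF_nv) f_rv = 1.3·113 − (113/(0.75·84))·36.36 = 81.67 ksi, capped at F_nt → F'_nt = 81.67 ksi.
R_n = F'_nt · A_b · n = 81.67 × 0.6013 × 3 = 147.3 kips.
Design strength φR_n = 0.75 × 147.3 = 111 kips.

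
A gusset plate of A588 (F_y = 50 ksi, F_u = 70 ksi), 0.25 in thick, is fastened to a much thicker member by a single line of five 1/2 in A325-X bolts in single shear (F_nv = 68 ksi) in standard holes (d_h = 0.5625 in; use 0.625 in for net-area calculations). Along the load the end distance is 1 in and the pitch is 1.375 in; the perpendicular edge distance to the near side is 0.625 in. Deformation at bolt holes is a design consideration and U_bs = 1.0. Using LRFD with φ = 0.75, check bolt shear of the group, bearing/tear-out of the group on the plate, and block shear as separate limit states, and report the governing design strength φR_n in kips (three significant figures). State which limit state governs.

Bolt shear: A_b = π·0.5²/4 = 0.1963 in²; R_n = 68 × 0.1963 × 5 × 1 = 66.76 kips → 0.75 × 66.76 = 50.1 kips.
Bearing: edge l_c = 0.7188, r_n = 15.09 kips; interior l_c = 0.8125, r_n = 17.06 kips; R_n = 15.09 + 4·17.06 = 83.34 kips → 62.5 kips.
Block shear: A_gv = 1.625, A_nv = 0.9219, A_nt = 0.07812 in²; R_n = min(0.6F_uA_nv, 0.6F_yA_gv) + U_bs·F_u·A_nt = 44.19 kips → 33.1 kips.
Block shear governs: 33.1 kips.

33.1 kips (block shear governs)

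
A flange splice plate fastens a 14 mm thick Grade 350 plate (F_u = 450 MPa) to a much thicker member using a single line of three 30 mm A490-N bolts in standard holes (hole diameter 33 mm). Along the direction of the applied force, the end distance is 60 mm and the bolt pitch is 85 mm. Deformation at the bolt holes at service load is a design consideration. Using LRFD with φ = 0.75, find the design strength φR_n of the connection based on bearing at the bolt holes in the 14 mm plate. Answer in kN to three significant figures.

Per bolt r_n = 1.2 l_c t F_u ≤ 2.4 d t F_u; upper limit = 2.4 × 30 × 14 × 450 / 1000 = 453.6 kN.
Edge bolt: l_c = 60 − 33/2 = 43.5 mm → 1.2 × 43.5 × 14 × 450 / 1000 = 328.9 → r_n = 328.9 kN.
Interior bolts: l_c = 85 − 33 = 52 mm → 1.2 × 52 × 14 × 450 / 1000 = 393.1 → r_n = 393.1 kN.
R_n = 1 × 328.9 + 2 × 393.1 = 1115 kN.
Design strength φR_n = 0.75 × 1115 = 836 kN.

836 kN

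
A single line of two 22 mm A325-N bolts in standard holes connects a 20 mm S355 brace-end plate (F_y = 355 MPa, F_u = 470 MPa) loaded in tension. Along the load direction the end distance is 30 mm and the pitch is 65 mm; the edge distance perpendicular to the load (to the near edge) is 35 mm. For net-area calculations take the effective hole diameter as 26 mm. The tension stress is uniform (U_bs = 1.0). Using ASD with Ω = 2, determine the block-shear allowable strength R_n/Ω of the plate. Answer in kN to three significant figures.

261 kN

Shear plane L_v = 30 + 1·65 = 95 mm; A_gv = 95 × 20 = 1900 mm².
A_nv = (95 − 1.5·26) × 20 = 1120 mm².
A_nt = (35 − 0.5·26) × 20 = 440 mm².
0.6 F_u A_nv = 315.8 kN; 0.6 F_y A_gv = 404.7 kN → shear rupture governs the shear term.
R_n = 315.8 + 1.0 × 470 × 440 / 1000 = 522.6 kN.
Allowable strength R_n/Ω = 522.6 / 2 = 261 kN.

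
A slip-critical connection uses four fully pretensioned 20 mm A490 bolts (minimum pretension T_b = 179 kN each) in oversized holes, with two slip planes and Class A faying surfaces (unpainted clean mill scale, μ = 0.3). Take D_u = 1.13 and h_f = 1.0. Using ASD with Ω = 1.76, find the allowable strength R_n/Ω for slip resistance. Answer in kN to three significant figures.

276 kN

R_n = μ · D_u · h_f · T_b · n_s · n_b = 0.3 × 1.13 × 1.0 × 179 × 2 × 4 = 485.4 kN.
Allowable strength R_n/Ω = 485.4 / 1.76 = 276 kN.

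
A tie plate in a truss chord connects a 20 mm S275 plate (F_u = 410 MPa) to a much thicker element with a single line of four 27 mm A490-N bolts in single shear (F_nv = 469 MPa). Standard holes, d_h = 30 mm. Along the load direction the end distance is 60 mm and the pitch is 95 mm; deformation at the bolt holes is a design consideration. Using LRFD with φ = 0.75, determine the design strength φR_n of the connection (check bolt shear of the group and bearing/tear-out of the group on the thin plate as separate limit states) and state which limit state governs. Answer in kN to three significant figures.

Bolt shear: A_b = π·27²/4 = 572.6 mm²; R_n = 469 × 572.6 × 4 × 1 / 1000 = 1074 kN → 0.75 × 1074 = 806 kN.
Bearing (1.2 l_c t F_u ≤ 2.4 d t F_u): upper limit = 2.4·27·20·410 / 1000 = 531.4 kN.
  Edge l_c = 60 − 30/2 = 45 → r_n = 442.8 kN; interior l_c = 95 − 30 = 65 → r_n = 531.4 kN.
  R_n,bearing = 1·442.8 + 3·531.4 = 2037 kN → 0.75 × 2037 = 1530 kN.
Bolt shear governs: 806 kN.

806 kN (bolt shear governs)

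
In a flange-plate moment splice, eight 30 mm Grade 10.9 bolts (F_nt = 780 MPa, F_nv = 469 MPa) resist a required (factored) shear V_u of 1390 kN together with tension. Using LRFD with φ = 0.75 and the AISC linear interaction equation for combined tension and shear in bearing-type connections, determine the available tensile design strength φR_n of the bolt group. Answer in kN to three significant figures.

1990 kN

A_b = π·30²/4 = 706.9 mm²; f_rv = 1390 × 1000 / (8 × 706.9) = 245.8 MPa.
F'_nt = 1.3 F_nt − (F_nt / φF_nv) f_rv = 1.3·780 − (780/(0.75·469))·245.8 = 468.9 MPa, capped at F_nt → F'_nt = 468.9 MPa.
R_n = F'_nt · A_b · n = 468.9 × 706.9 × 8 / 1000 = 2652 kN.
Design strength φR_n = 0.75 × 2652 = 1990 kN.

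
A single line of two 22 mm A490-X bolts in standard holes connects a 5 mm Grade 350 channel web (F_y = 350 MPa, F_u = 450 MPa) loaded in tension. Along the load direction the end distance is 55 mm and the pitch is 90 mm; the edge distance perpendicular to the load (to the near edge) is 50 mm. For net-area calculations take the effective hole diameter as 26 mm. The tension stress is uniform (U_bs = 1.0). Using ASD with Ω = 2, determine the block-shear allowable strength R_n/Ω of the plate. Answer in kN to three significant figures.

113 kN

Shear plane L_v = 55 + 1·90 = 145 mm; A_gv = 145 × 5 = 725 mm².
A_nv = (145 − 1.5·26) × 5 = 530 mm².
A_nt = (50 − 0.5·26) × 5 = 185 mm².
0.6 F_u A_nv = 143.1 kN; 0.6 F_y A_gv = 152.2 kN → shear rupture governs the shear term.
R_n = 143.1 + 1.0 × 450 × 185 / 1000 = 226.3 kN.
Allowable strength R_n/Ω = 226.3 / 2 = 113 kN.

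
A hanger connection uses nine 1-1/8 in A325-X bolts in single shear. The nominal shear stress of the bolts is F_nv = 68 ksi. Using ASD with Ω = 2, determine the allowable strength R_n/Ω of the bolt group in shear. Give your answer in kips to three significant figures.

A_b = π × 1.125² / 4 = 0.994 in².
R_n = F_nv · A_b · n · n_s = 68 × 0.994 × 9 × 1 = 608.3 kips.
Allowable strength R_n/Ω = 608.3 / 2 = 304 kips.

304 kips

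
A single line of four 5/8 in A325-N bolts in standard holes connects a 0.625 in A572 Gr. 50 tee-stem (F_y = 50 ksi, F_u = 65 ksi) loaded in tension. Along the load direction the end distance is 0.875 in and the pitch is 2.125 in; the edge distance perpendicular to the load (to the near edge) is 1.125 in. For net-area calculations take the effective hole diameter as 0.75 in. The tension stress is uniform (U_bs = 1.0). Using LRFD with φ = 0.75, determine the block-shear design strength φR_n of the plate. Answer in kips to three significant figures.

Shear plane L_v = 0.875 + 3·2.125 = 7.25 in; A_gv = 7.25 × 0.625 = 4.531 in².
A_nv = (7.25 − 3.5·0.75) × 0.625 = 2.891 in².
A_nt = (1.125 − 0.5·0.75) × 0.625 = 0.4688 in².
0.6 F_u A_nv = 112.7 kips; 0.6 F_y A_gv = 135.9 kips → shear rupture governs the shear term.
R_n = 112.7 + 1.0 × 65 × 0.4688 = 143.2 kips.
Design strength φR_n = 0.75 × 143.2 = 107 kips.

107 kips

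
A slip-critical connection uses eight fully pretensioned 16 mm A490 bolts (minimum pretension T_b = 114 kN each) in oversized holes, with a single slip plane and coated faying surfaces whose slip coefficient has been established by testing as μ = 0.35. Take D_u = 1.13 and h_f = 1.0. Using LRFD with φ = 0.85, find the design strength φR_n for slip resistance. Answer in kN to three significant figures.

307 kN

R_n = μ · D_u · h_f · T_b · n_s · n_b = 0.35 × 1.13 × 1.0 × 114 × 1 × 8 = 360.7 kN.
Design strength φR_n = 0.85 × 360.7 = 307 kN.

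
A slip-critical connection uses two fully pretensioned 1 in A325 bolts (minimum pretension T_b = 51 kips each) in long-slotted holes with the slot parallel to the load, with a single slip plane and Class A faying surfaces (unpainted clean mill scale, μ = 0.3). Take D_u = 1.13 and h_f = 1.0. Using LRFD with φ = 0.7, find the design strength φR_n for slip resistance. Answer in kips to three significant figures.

R_n = μ · D_u · h_f · T_b · n_s · n_b = 0.3 × 1.13 × 1.0 × 51 × 1 × 2 = 34.58 kips.
Design strength φR_n = 0.7 × 34.58 = 24.2 kips.

24.2 kips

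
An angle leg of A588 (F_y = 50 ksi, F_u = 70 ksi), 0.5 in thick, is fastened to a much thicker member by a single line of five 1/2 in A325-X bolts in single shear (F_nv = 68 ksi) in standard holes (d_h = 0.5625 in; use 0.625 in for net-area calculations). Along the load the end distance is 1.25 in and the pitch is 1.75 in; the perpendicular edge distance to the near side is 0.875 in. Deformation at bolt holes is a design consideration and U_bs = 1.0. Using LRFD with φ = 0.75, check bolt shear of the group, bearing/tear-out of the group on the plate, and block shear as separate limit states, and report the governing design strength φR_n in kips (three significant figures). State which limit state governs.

Bolt shear: A_b = π·0.5²/4 = 0.1963 in²; R_n = 68 × 0.1963 × 5 × 1 = 66.76 kips → 0.75 × 66.76 = 50.1 kips.
Bearing: edge l_c = 0.9688, r_n = 40.69 kips; interior l_c = 1.188, r_n = 42 kips; R_n = 40.69 + 4·42 = 208.7 kips → 157 kips.
Block shear: A_gv = 4.125, A_nv = 2.719, A_nt = 0.2812 in²; R_n = min(0.6F_uA_nv, 0.6F_yA_gv) + U_bs·F_u·A_nt = 133.9 kips → 100 kips.
Bolt shear governs: 50.1 kips.

50.1 kips (bolt shear governs)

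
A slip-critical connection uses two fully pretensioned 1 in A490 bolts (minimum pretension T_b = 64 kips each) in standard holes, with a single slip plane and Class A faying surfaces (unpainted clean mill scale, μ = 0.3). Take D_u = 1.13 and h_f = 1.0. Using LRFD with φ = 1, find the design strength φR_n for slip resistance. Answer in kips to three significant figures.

43.4 kips

R_n = μ · D_u · h_f · T_b · n_s · n_b = 0.3 × 1.13 × 1.0 × 64 × 1 × 2 = 43.39 kips.
Design strength φR_n = 1 × 43.39 = 43.4 kips.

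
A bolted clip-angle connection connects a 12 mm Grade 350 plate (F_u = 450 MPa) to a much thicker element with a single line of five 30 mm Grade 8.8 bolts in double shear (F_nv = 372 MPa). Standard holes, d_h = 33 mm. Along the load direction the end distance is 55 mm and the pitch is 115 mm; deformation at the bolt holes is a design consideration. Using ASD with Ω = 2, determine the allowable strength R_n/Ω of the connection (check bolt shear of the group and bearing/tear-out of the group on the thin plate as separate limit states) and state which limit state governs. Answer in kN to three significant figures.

902 kN (bearing governs)

Bolt shear: A_b = π·30²/4 = 706.9 mm²; R_n = 372 × 706.9 × 5 × 2 / 1000 = 2630 kN → 2630 / 2 = 1310 kN.
Bearing (1.2 l_c t F_u ≤ 2.4 d t F_u): upper limit = 2.4·30·12·450 / 1000 = 388.8 kN.
  Edge l_c = 55 − 33/2 = 38.5 → r_n = 249.5 kN; interior l_c = 115 − 33 = 82 → r_n = 388.8 kN.
  R_n,bearing = 1·249.5 + 4·388.8 = 1805 kN → 1805 / 2 = 902 kN.
Bearing governs: 902 kN.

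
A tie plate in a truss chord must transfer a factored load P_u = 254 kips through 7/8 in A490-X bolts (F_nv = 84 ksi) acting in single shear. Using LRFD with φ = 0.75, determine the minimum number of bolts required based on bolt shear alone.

A_b = π·0.875²/4 = 0.6013 in².
Per-bolt design strength φR_n = 0.75 × 84 × 0.6013 × 1 = 37.88 kips.
n ≥ 254 / 37.88 = 6.705 → use 7 bolts.

7 bolts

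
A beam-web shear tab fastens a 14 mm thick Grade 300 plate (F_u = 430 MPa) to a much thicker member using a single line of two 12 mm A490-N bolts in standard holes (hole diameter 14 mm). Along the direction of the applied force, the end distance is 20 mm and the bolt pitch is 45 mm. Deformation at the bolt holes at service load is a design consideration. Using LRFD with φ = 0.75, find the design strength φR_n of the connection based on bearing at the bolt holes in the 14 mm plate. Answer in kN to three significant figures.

200 kN

Per bolt r_n = 1.2 l_c t F_u ≤ 2.4 d t F_u; upper limit = 2.4 × 12 × 14 × 430 / 1000 = 173.4 kN.
Edge bolt: l_c = 20 − 14/2 = 13 mm → 1.2 × 13 × 14 × 430 / 1000 = 93.91 → r_n = 93.91 kN.
Interior bolts: l_c = 45 − 14 = 31 mm → 1.2 × 31 × 14 × 430 / 1000 = 223.9 → r_n = 173.4 kN.
R_n = 1 × 93.91 + 1 × 173.4 = 267.3 kN.
Design strength φR_n = 0.75 × 267.3 = 200 kN.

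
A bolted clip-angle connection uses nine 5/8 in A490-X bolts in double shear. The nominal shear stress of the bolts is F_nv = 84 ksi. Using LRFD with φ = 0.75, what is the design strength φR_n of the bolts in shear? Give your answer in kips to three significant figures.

348 kips

A_b = π × 0.625² / 4 = 0.3068 in².
R_n = F_nv · A_b · n · n_s = 84 × 0.3068 × 9 × 2 = 463.9 kips.
Design strength φR_n = 0.75 × 463.9 = 348 kips.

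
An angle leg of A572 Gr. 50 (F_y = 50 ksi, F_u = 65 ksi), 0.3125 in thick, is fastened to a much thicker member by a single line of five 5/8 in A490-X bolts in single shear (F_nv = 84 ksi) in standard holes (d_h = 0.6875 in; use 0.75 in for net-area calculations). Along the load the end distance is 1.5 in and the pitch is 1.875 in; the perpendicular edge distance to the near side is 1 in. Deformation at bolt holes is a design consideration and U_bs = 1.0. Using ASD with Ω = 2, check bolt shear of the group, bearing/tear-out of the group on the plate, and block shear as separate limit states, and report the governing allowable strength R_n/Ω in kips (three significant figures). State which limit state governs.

Bolt shear: A_b = π·0.625²/4 = 0.3068 in²; R_n = 84 × 0.3068 × 5 × 1 = 128.9 kips → 128.9 / 2 = 64.4 kips.
Bearing: edge l_c = 1.156, r_n = 28.18 kips; interior l_c = 1.188, r_n = 28.95 kips; R_n = 28.18 + 4·28.95 = 144 kips → 72 kips.
Block shear: A_gv = 2.812, A_nv = 1.758, A_nt = 0.1953 in²; R_n = min(0.6F_uA_nv, 0.6F_yA_gv) + U_bs·F_u·A_nt = 81.25 kips → 40.6 kips.
Block shear governs: 40.6 kips.

40.6 kips (block shear governs)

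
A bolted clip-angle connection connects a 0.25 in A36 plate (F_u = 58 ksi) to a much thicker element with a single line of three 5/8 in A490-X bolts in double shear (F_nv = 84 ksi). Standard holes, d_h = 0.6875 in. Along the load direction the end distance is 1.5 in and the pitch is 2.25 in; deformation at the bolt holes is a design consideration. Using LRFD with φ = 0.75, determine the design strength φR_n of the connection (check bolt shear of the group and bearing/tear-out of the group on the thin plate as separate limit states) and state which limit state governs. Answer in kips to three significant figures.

Bolt shear: A_b = π·0.625²/4 = 0.3068 in²; R_n = 84 × 0.3068 × 3 × 2 = 154.6 kips → 0.75 × 154.6 = 116 kips.
Bearing (1.2 l_c t F_u ≤ 2.4 d t F_u): upper limit = 2.4·0.625·0.25·58 = 21.75 kips.
  Edge l_c = 1.5 − 0.6875/2 = 1.156 → r_n = 20.12 kips; interior l_c = 2.25 − 0.6875 = 1.562 → r_n = 21.75 kips.
  R_n,bearing = 1·20.12 + 2·21.75 = 63.62 kips → 0.75 × 63.62 = 47.7 kips.
Bearing governs: 47.7 kips.

47.7 kips (bearing governs)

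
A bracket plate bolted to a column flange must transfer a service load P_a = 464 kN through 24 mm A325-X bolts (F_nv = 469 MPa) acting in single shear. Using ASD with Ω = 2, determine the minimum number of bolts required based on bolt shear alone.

5 bolts

A_b = π·24²/4 = 452.4 mm².
Per-bolt allowable strength R_n/Ω = 469 × 452.4 × 1 / 1000 / 2 = 106.1 kN.
n ≥ 464 / 106.1 = 4.374 → use 5 bolts.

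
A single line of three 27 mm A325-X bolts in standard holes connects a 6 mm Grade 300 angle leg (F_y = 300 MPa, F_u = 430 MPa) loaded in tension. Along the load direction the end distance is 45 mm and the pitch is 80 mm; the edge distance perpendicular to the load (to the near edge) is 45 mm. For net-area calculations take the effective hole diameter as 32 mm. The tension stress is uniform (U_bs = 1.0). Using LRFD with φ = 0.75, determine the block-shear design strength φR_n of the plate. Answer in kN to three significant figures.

201 kN

Shear plane L_v = 45 + 2·80 = 205 mm; A_gv = 205 × 6 = 1230 mm².
A_nv = (205 − 2.5·32) × 6 = 750 mm².
A_nt = (45 − 0.5·32) × 6 = 174 mm².
0.6 F_u A_nv = 193.5 kN; 0.6 F_y A_gv = 221.4 kN → shear rupture governs the shear term.
R_n = 193.5 + 1.0 × 430 × 174 / 1000 = 268.3 kN.
Design strength φR_n = 0.75 × 268.3 = 201 kN.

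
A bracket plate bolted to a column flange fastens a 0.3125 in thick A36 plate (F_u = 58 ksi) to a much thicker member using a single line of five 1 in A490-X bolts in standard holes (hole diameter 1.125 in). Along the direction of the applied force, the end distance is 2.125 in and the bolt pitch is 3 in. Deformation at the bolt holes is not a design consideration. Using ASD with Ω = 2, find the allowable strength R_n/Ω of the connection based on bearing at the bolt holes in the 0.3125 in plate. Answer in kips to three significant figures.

123 kips

Per bolt r_n = 1.5 l_c t F_u ≤ 3.0 d t F_u; upper limit = 3.0 × 1 × 0.3125 × 58 = 54.38 kips.
Edge bolt: l_c = 2.125 − 1.125/2 = 1.562 in → 1.5 × 1.562 × 0.3125 × 58 = 42.48 → r_n = 42.48 kips.
Interior bolts: l_c = 3 − 1.125 = 1.875 in → 1.5 × 1.875 × 0.3125 × 58 = 50.98 → r_n = 50.98 kips.
R_n = 1 × 42.48 + 4 × 50.98 = 246.4 kips.
Allowable strength R_n/Ω = 246.4 / 2 = 123 kips.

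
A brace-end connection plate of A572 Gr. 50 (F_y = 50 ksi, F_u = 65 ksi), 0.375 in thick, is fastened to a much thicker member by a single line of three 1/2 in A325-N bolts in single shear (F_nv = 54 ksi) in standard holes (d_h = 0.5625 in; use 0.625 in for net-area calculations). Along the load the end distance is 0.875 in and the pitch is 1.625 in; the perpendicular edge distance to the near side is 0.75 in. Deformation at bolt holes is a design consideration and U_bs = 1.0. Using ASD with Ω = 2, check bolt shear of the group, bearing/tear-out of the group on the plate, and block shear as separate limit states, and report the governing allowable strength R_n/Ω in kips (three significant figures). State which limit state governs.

Bolt shear: A_b = π·0.5²/4 = 0.1963 in²; R_n = 54 × 0.1963 × 3 × 1 = 31.81 kips → 31.81 / 2 = 15.9 kips.
Bearing: edge l_c = 0.5938, r_n = 17.37 kips; interior l_c = 1.062, r_n = 29.25 kips; R_n = 17.37 + 2·29.25 = 75.87 kips → 37.9 kips.
Block shear: A_gv = 1.547, A_nv = 0.9609, A_nt = 0.1641 in²; R_n = min(0.6F_uA_nv, 0.6F_yA_gv) + U_bs·F_u·A_nt = 48.14 kips → 24.1 kips.
Bolt shear governs: 15.9 kips.

15.9 kips (bolt shear governs)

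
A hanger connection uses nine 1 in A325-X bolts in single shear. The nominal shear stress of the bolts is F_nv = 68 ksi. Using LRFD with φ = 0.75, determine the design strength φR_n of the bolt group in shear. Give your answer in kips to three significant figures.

A_b = π × 1² / 4 = 0.7854 in².
R_n = F_nv · A_b · n · n_s = 68 × 0.7854 × 9 × 1 = 480.7 kips.
Design strength φR_n = 0.75 × 480.7 = 360 kips.

360 kips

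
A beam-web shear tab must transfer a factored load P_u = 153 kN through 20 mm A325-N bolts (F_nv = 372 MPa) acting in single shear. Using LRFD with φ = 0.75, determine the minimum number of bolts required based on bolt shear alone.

A_b = π·20²/4 = 314.2 mm².
Per-bolt design strength φR_n = 0.75 × 372 × 314.2 × 1 / 1000 = 87.65 kN.
n ≥ 153 / 87.65 = 1.746 → use 2 bolts.

2 bolts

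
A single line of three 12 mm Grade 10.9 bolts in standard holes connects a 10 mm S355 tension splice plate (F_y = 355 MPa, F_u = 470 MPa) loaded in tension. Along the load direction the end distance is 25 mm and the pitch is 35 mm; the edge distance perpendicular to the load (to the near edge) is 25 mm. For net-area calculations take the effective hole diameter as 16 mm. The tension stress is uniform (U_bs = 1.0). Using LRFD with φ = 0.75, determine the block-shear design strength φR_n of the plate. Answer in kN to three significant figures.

176 kN

Shear plane L_v = 25 + 2·35 = 95 mm; A_gv = 95 × 10 = 950 mm².
A_nv = (95 − 2.5·16) × 10 = 550 mm².
A_nt = (25 − 0.5·16) × 10 = 170 mm².
0.6 F_u A_nv = 155.1 kN; 0.6 F_y A_gv = 202.3 kN → shear rupture governs the shear term.
R_n = 155.1 + 1.0 × 470 × 170 / 1000 = 235 kN.
Design strength φR_n = 0.75 × 235 = 176 kN.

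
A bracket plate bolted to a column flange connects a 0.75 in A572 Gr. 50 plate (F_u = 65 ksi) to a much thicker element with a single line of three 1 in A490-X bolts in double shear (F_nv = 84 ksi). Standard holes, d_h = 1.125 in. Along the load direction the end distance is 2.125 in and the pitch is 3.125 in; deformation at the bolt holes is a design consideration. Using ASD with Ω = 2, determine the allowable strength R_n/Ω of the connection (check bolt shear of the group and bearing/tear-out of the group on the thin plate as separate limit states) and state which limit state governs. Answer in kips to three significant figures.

163 kips (bearing governs)

Bolt shear: A_b = π·1²/4 = 0.7854 in²; R_n = 84 × 0.7854 × 3 × 2 = 395.8 kips → 395.8 / 2 = 198 kips.
Bearing (1.2 l_c t F_u ≤ 2.4 d t F_u): upper limit = 2.4·1·0.75·65 = 117 kips.
  Edge l_c = 2.125 − 1.125/2 = 1.562 → r_n = 91.41 kips; interior l_c = 3.125 − 1.125 = 2 → r_n = 117 kips.
  R_n,bearing = 1·91.41 + 2·117 = 325.4 kips → 325.4 / 2 = 163 kips.
Bearing governs: 163 kips.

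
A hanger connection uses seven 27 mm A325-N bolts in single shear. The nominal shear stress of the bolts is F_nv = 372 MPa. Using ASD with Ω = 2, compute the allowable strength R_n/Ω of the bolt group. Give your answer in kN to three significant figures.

A_b = π × 27² / 4 = 572.6 mm².
R_n = F_nv · A_b · n · n_s = 372 × 572.6 × 7 × 1 / 1000 = 1491 kN.
Allowable strength R_n/Ω = 1491 / 2 = 745 kN.

745 kN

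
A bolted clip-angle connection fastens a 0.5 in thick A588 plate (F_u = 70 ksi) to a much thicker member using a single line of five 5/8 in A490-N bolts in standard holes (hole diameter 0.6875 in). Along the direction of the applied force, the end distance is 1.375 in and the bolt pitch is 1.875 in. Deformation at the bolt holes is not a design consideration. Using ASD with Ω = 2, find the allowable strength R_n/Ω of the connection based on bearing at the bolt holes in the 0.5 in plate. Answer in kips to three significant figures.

152 kips

Per bolt r_n = 1.5 l_c t F_u ≤ 3.0 d t F_u; upper limit = 3.0 × 0.625 × 0.5 × 70 = 65.62 kips.
Edge bolt: l_c = 1.375 − 0.6875/2 = 1.031 in → 1.5 × 1.031 × 0.5 × 70 = 54.14 → r_n = 54.14 kips.
Interior bolts: l_c = 1.875 − 0.6875 = 1.188 in → 1.5 × 1.188 × 0.5 × 70 = 62.34 → r_n = 62.34 kips.
R_n = 1 × 54.14 + 4 × 62.34 = 303.5 kips.
Allowable strength R_n/Ω = 303.5 / 2 = 152 kips.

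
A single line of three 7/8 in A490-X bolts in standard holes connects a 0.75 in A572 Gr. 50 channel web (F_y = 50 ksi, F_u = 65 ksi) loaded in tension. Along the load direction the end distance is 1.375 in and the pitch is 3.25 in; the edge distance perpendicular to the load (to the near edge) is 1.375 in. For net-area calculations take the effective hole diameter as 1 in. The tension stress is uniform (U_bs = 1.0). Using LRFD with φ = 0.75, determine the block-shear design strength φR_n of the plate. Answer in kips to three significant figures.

Shear plane L_v = 1.375 + 2·3.25 = 7.875 in; A_gv = 7.875 × 0.75 = 5.906 in².
A_nv = (7.875 − 2.5·1) × 0.75 = 4.031 in².
A_nt = (1.375 − 0.5·1) × 0.75 = 0.6562 in².
0.6 F_u A_nv = 157.2 kips; 0.6 F_y A_gv = 177.2 kips → shear rupture governs the shear term.
R_n = 157.2 + 1.0 × 65 × 0.6562 = 199.9 kips.
Design strength φR_n = 0.75 × 199.9 = 150 kips.

150 kips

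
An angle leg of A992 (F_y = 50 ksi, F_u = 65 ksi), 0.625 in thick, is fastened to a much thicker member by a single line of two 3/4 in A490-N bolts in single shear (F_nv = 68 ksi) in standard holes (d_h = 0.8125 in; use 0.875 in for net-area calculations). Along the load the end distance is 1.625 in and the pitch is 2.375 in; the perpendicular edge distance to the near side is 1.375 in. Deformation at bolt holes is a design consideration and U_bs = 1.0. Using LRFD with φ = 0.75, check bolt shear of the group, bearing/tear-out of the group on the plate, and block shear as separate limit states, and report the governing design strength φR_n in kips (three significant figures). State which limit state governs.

Bolt shear: A_b = π·0.75²/4 = 0.4418 in²; R_n = 68 × 0.4418 × 2 × 1 = 60.08 kips → 0.75 × 60.08 = 45.1 kips.
Bearing: edge l_c = 1.219, r_n = 59.41 kips; interior l_c = 1.562, r_n = 73.12 kips; R_n = 59.41 + 1·73.12 = 132.5 kips → 99.4 kips.
Block shear: A_gv = 2.5, A_nv = 1.68, A_nt = 0.5859 in²; R_n = min(0.6F_uA_nv, 0.6F_yA_gv) + U_bs·F_u·A_nt = 103.6 kips → 77.7 kips.
Bolt shear governs: 45.1 kips.

45.1 kips (bolt shear governs)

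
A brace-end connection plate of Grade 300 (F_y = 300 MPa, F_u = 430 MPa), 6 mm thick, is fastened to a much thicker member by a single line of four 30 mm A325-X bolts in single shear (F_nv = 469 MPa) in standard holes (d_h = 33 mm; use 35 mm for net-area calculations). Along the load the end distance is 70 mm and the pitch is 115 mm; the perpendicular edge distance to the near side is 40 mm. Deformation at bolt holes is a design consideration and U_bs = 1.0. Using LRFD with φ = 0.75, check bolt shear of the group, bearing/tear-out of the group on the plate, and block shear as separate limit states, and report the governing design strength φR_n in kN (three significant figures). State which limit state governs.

380 kN (block shear governs)

Bolt shear: A_b = π·30²/4 = 706.9 mm²; R_n = 469 × 706.9 × 4 × 1 / 1000 = 1326 kN → 0.75 × 1326 = 995 kN.
Bearing: edge l_c = 53.5, r_n = 165.6 kN; interior l_c = 82, r_n = 185.8 kN; R_n = 165.6 + 3·185.8 = 722.9 kN → 542 kN.
Block shear: A_gv = 2490, A_nv = 1755, A_nt = 135 mm²; R_n = min(0.6F_uA_nv, 0.6F_yA_gv) + U_bs·F_u·A_nt = 506.2 kN → 380 kN.
Block shear governs: 380 kN.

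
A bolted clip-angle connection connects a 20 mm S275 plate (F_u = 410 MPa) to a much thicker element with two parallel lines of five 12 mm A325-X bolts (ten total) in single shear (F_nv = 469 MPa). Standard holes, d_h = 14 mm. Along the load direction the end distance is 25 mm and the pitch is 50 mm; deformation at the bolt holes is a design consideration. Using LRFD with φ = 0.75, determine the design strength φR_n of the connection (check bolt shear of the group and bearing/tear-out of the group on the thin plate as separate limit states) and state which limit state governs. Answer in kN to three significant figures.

Bolt shear: A_b = π·12²/4 = 113.1 mm²; R_n = 469 × 113.1 × 10 × 1 / 1000 = 530.4 kN → 0.75 × 530.4 = 398 kN.
Bearing (1.2 l_c t F_u ≤ 2.4 d t F_u): upper limit = 2.4·12·20·410 / 1000 = 236.2 kN.
  Edge l_c = 25 − 14/2 = 18 → r_n = 177.1 kN; interior l_c = 50 − 14 = 36 → r_n = 236.2 kN.
  R_n,bearing = 2·177.1 + 8·236.2 = 2244 kN → 0.75 × 2244 = 1680 kN.
Bolt shear governs: 398 kN.

398 kN (bolt shear governs)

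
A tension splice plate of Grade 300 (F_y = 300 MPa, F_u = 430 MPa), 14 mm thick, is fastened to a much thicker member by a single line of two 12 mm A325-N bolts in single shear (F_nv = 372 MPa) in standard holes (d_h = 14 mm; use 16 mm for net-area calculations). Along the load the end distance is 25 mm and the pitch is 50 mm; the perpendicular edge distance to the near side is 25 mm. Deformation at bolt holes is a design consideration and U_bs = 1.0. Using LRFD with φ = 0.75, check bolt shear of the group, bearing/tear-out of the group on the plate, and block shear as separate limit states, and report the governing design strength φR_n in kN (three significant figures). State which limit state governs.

63.1 kN (bolt shear governs)

Bolt shear: A_b = π·12²/4 = 113.1 mm²; R_n = 372 × 113.1 × 2 × 1 / 1000 = 84.14 kN → 0.75 × 84.14 = 63.1 kN.
Bearing: edge l_c = 18, r_n = 130 kN; interior l_c = 36, r_n = 173.4 kN; R_n = 130 + 1·173.4 = 303.4 kN → 228 kN.
Block shear: A_gv = 1050, A_nv = 714, A_nt = 238 mm²; R_n = min(0.6F_uA_nv, 0.6F_yA_gv) + U_bs·F_u·A_nt = 286.6 kN → 215 kN.
Bolt shear governs: 63.1 kN.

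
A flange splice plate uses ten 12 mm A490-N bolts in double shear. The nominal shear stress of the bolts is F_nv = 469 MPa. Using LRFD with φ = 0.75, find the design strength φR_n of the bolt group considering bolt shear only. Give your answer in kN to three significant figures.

796 kN

A_b = π × 12² / 4 = 113.1 mm².
R_n = F_nv · A_b · n · n_s = 469 × 113.1 × 10 × 2 / 1000 = 1061 kN.
Design strength φR_n = 0.75 × 1061 = 796 kN.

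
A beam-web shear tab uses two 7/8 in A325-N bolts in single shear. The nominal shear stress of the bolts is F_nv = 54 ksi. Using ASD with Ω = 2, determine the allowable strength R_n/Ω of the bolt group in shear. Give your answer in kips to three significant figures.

A_b = π × 0.875² / 4 = 0.6013 in².
R_n = F_nv · A_b · n · n_s = 54 × 0.6013 × 2 × 1 = 64.94 kips.
Allowable strength R_n/Ω = 64.94 / 2 = 32.5 kips.

32.5 kips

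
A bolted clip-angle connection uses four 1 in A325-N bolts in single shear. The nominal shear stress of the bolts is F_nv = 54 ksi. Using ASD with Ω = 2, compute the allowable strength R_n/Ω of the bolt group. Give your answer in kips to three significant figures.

84.8 kips

A_b = π × 1² / 4 = 0.7854 in².
R_n = F_nv · A_b · n · n_s = 54 × 0.7854 × 4 × 1 = 169.6 kips.
Allowable strength R_n/Ω = 169.6 / 2 = 84.8 kips.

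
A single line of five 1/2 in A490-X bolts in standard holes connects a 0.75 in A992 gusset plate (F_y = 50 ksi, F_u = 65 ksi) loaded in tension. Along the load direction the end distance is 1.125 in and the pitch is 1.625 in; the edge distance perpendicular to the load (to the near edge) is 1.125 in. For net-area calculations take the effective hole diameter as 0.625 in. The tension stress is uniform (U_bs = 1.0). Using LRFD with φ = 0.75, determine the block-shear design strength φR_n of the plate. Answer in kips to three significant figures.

Shear plane L_v = 1.125 + 4·1.625 = 7.625 in; A_gv = 7.625 × 0.75 = 5.719 in².
A_nv = (7.625 − 4.5·0.625) × 0.75 = 3.609 in².
A_nt = (1.125 − 0.5·0.625) × 0.75 = 0.6094 in².
0.6 F_u A_nv = 140.8 kips; 0.6 F_y A_gv = 171.6 kips → shear rupture governs the shear term.
R_n = 140.8 + 1.0 × 65 × 0.6094 = 180.4 kips.
Design strength φR_n = 0.75 × 180.4 = 135 kips.

135 kips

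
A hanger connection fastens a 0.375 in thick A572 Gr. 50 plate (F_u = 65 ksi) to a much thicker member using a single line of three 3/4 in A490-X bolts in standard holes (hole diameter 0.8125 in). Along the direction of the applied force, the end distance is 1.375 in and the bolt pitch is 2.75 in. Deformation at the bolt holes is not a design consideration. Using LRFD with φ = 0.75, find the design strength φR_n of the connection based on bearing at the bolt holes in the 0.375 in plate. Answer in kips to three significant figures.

Per bolt r_n = 1.5 l_c t F_u ≤ 3.0 d t F_u; upper limit = 3.0 × 0.75 × 0.375 × 65 = 54.84 kips.
Edge bolt: l_c = 1.375 − 0.8125/2 = 0.9688 in → 1.5 × 0.9688 × 0.375 × 65 = 35.42 → r_n = 35.42 kips.
Interior bolts: l_c = 2.75 − 0.8125 = 1.938 in → 1.5 × 1.938 × 0.375 × 65 = 70.84 → r_n = 54.84 kips.
R_n = 1 × 35.42 + 2 × 54.84 = 145.1 kips.
Design strength φR_n = 0.75 × 145.1 = 109 kips.

109 kips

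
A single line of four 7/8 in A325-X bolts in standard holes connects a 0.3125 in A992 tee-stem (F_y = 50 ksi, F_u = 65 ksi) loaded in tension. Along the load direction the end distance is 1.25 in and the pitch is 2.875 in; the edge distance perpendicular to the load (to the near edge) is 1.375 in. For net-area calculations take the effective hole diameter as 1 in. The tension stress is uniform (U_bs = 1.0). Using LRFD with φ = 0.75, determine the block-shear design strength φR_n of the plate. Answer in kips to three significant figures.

Shear plane L_v = 1.25 + 3·2.875 = 9.875 in; A_gv = 9.875 × 0.3125 = 3.086 in².
A_nv = (9.875 − 3.5·1) × 0.3125 = 1.992 in².
A_nt = (1.375 − 0.5·1) × 0.3125 = 0.2734 in².
0.6 F_u A_nv = 77.7 kips; 0.6 F_y A_gv = 92.58 kips → shear rupture governs the shear term.
R_n = 77.7 + 1.0 × 65 × 0.2734 = 95.47 kips.
Design strength φR_n = 0.75 × 95.47 = 71.6 kips.

71.6 kips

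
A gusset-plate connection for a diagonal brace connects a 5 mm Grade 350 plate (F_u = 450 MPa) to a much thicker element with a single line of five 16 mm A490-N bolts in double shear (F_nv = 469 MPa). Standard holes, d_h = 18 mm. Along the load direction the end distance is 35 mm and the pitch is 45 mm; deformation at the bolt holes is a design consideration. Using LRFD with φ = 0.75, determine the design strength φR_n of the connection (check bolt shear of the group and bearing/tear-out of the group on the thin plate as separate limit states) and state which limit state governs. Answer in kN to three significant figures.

Bolt shear: A_b = π·16²/4 = 201.1 mm²; R_n = 469 × 201.1 × 5 × 2 / 1000 = 943 kN → 0.75 × 943 = 707 kN.
Bearing (1.2 l_c t F_u ≤ 2.4 d t F_u): upper limit = 2.4·16·5·450 / 1000 = 86.4 kN.
  Edge l_c = 35 − 18/2 = 26 → r_n = 70.2 kN; interior l_c = 45 − 18 = 27 → r_n = 72.9 kN.
  R_n,bearing = 1·70.2 + 4·72.9 = 361.8 kN → 0.75 × 361.8 = 271 kN.
Bearing governs: 271 kN.

271 kN (bearing governs)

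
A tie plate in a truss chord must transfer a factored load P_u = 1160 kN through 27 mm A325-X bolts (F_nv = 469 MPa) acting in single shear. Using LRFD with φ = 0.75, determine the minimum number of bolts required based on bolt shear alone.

A_b = π·27²/4 = 572.6 mm².
Per-bolt design strength φR_n = 0.75 × 469 × 572.6 × 1 / 1000 = 201.4 kN.
n ≥ 1160 / 201.4 = 5.76 → use 6 bolts.

6 bolts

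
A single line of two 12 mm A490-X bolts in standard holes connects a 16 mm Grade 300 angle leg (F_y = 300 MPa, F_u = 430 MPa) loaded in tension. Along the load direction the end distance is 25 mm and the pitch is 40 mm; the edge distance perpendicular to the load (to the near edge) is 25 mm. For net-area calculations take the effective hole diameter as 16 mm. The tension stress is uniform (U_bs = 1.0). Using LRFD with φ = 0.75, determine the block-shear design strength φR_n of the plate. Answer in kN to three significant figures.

215 kN

Shear plane L_v = 25 + 1·40 = 65 mm; A_gv = 65 × 16 = 1040 mm².
A_nv = (65 − 1.5·16) × 16 = 656 mm².
A_nt = (25 − 0.5·16) × 16 = 272 mm².
0.6 F_u A_nv = 169.2 kN; 0.6 F_y A_gv = 187.2 kN → shear rupture governs the shear term.
R_n = 169.2 + 1.0 × 430 × 272 / 1000 = 286.2 kN.
Design strength φR_n = 0.75 × 286.2 = 215 kN.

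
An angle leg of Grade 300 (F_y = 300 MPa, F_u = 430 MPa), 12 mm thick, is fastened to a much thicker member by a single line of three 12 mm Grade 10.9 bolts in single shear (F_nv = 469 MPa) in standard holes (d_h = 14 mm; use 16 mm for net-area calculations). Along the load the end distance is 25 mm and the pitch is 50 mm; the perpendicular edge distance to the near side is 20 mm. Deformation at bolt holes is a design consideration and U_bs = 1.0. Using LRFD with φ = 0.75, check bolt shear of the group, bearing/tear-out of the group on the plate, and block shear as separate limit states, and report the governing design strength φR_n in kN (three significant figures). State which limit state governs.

Bolt shear: A_b = π·12²/4 = 113.1 mm²; R_n = 469 × 113.1 × 3 × 1 / 1000 = 159.1 kN → 0.75 × 159.1 = 119 kN.
Bearing: edge l_c = 18, r_n = 111.5 kN; interior l_c = 36, r_n = 148.6 kN; R_n = 111.5 + 2·148.6 = 408.7 kN → 307 kN.
Block shear: A_gv = 1500, A_nv = 1020, A_nt = 144 mm²; R_n = min(0.6F_uA_nv, 0.6F_yA_gv) + U_bs·F_u·A_nt = 325.1 kN → 244 kN.
Bolt shear governs: 119 kN.

119 kN (bolt shear governs)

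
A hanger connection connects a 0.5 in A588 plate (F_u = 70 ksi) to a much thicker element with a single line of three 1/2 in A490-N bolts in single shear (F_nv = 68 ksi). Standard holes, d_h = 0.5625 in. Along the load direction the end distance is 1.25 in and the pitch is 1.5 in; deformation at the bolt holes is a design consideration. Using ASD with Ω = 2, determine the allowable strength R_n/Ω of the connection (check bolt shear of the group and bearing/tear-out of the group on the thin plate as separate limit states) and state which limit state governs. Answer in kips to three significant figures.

20 kips (bolt shear governs)

Bolt shear: A_b = π·0.5²/4 = 0.1963 in²; R_n = 68 × 0.1963 × 3 × 1 = 40.06 kips → 40.06 / 2 = 20 kips.
Bearing (1.2 l_c t F_u ≤ 2.4 d t F_u): upper limit = 2.4·0.5·0.5·70 = 42 kips.
  Edge l_c = 1.25 − 0.5625/2 = 0.9688 → r_n = 40.69 kips; interior l_c = 1.5 − 0.5625 = 0.9375 → r_n = 39.38 kips.
  R_n,bearing = 1·40.69 + 2·39.38 = 119.4 kips → 119.4 / 2 = 59.7 kips.
Bolt shear governs: 20 kips.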